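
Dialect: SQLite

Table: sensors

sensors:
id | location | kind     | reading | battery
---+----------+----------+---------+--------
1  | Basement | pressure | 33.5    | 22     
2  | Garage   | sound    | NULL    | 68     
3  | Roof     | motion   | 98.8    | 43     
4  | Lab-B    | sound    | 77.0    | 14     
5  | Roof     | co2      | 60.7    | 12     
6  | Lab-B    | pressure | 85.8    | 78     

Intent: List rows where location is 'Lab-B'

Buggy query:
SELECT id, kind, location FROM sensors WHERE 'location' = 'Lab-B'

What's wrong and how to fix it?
Bug: Single quotes denote string literals in SQL; the column name is being compared as a constant string

Fix: Remove the quotes around the column name (or use double quotes for an identifier)

Corrected query:
SELECT id, kind, location FROM sensors WHERE location = 'Lab-B'

Result:
id | kind     | location
---+----------+---------
4  | sound    | Lab-B   
6  | pressure | Lab-B   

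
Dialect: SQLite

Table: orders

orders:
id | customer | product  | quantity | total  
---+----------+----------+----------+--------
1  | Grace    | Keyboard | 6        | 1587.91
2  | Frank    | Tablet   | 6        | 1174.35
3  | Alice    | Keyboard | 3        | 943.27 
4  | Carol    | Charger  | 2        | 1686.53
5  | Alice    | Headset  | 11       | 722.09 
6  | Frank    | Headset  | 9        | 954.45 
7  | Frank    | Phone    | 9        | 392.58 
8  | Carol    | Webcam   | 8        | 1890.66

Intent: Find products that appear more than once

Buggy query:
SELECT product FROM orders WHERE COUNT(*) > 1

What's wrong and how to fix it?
Bug: WHERE can't reference COUNT(*); aggregates are computed after WHERE

Fix: GROUP BY product, then filter groups with HAVING COUNT(*) > 1

Corrected query:
SELECT product FROM orders GROUP BY product HAVING COUNT(*) > 1

Result:
product 
--------
Headset 
Keyboard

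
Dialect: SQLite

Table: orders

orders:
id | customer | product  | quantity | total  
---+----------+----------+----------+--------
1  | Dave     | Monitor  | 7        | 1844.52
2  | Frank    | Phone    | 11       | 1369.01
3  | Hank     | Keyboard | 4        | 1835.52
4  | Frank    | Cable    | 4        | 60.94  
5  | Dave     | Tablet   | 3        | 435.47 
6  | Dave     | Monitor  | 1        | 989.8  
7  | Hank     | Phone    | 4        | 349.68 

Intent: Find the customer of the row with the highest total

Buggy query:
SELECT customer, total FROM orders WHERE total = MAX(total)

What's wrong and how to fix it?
Bug: WHERE is evaluated per row; an aggregate over the whole table isn't defined there

Fix: Use a subquery: WHERE total = (SELECT MAX(total) FROM orders)

Corrected query:
SELECT customer, total FROM orders WHERE total = (SELECT MAX(total) FROM orders)

Result:
customer | total  
---------+--------
Dave     | 1844.52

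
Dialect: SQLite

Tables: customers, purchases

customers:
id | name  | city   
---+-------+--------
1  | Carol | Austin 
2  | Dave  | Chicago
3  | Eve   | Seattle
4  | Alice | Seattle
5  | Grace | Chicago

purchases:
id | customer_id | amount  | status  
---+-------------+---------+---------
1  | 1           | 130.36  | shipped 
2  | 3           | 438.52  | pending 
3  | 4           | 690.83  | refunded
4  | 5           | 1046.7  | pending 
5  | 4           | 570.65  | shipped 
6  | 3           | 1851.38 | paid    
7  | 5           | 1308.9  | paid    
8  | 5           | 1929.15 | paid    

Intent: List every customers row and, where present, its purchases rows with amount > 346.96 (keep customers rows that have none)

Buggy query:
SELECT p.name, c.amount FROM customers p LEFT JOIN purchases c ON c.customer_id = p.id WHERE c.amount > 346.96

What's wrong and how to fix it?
Bug: A WHERE condition on the right-hand table after LEFT JOIN drops unmatched parents

Fix: Put 'c.amount > 346.96' in the JOIN's ON clause instead of WHERE

Corrected query:
SELECT p.name, c.amount FROM customers p LEFT JOIN purchases c ON c.customer_id = p.id AND c.amount > 346.96

Result:
name  | amount 
------+--------
Carol | NULL   
Dave  | NULL   
Eve   | 438.52 
Eve   | 1851.38
Alice | 570.65 
Alice | 690.83 
Grace | 1046.7 
Grace | 1308.9 
Grace | 1929.15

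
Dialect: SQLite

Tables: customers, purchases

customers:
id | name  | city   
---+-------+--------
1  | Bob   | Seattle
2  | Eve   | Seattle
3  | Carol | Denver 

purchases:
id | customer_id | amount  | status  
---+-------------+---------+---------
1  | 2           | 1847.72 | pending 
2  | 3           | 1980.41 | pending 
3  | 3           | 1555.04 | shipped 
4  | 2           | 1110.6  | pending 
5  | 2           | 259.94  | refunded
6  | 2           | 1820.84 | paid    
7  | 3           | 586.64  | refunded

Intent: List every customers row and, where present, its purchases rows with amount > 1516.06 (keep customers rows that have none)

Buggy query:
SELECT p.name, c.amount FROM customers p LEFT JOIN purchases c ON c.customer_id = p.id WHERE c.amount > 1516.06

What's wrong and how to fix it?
Bug: Filtering c.amount in WHERE discards the NULL rows produced by LEFT JOIN, turning it into an inner join

Fix: Put 'c.amount > 1516.06' in the JOIN's ON clause instead of WHERE

Corrected query:
SELECT p.name, c.amount FROM customers p LEFT JOIN purchases c ON c.customer_id = p.id AND c.amount > 1516.06

Result:
name  | amount 
------+--------
Bob   | NULL   
Eve   | 1820.84
Eve   | 1847.72
Carol | 1555.04
Carol | 1980.41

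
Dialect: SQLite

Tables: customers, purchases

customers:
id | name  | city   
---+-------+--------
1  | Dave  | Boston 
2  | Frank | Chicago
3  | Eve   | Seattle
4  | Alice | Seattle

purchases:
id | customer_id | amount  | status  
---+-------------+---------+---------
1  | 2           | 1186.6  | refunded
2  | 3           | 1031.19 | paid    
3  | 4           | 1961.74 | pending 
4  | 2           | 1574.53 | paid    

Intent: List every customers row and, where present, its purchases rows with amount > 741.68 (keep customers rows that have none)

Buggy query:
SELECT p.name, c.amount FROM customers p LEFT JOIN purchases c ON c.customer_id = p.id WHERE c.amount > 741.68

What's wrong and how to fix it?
Bug: Filtering c.amount in WHERE discards the NULL rows produced by LEFT JOIN, turning it into an inner join

Fix: Move the right-table condition into the ON clause so unmatched parents are kept

Corrected query:
SELECT p.name, c.amount FROM customers p LEFT JOIN purchases c ON c.customer_id = p.id AND c.amount > 741.68

Result:
name  | amount 
------+--------
Dave  | NULL   
Frank | 1186.6 
Frank | 1574.53
Eve   | 1031.19
Alice | 1961.74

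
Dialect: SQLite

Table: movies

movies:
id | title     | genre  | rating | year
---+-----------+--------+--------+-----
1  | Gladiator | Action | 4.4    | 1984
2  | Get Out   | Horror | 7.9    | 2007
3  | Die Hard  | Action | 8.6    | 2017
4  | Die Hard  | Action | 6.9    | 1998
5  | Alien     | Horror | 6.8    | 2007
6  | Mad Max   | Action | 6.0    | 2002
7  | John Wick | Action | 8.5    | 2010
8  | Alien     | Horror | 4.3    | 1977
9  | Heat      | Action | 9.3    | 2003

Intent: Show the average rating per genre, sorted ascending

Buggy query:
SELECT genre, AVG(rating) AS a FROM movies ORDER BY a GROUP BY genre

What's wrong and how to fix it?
Bug: GROUP BY must precede ORDER BY

Fix: Reorder: SELECT … FROM … GROUP BY … ORDER BY …

Corrected query:
SELECT genre, AVG(rating) AS a FROM movies GROUP BY genre ORDER BY a

Result:
genre  | a       
-------+---------
Horror | 6.333333
Action | 7.283333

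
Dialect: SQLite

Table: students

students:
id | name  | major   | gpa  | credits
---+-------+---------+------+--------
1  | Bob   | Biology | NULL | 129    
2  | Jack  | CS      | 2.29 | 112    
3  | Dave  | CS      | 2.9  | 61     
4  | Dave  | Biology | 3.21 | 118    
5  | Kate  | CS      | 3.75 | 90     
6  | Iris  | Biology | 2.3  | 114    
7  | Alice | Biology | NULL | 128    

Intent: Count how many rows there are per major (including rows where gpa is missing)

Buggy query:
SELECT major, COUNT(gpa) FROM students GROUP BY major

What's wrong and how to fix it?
Bug: COUNT(gpa) skips NULLs, so groups with missing gpa are undercounted

Fix: Replace COUNT(gpa) with COUNT(*)

Corrected query:
SELECT major, COUNT(*) FROM students GROUP BY major

Result:
major   | COUNT(*)
--------+---------
Biology | 4       
CS      | 3       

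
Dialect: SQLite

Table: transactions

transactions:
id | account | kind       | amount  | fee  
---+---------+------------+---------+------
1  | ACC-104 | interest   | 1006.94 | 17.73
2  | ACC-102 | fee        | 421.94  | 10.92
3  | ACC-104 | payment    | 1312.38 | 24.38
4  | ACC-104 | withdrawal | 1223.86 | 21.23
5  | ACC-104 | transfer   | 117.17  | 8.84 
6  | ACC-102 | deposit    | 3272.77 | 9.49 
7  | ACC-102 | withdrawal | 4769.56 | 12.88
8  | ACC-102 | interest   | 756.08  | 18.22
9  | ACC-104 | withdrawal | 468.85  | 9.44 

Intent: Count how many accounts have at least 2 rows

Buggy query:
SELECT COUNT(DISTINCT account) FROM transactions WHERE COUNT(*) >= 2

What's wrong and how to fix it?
Bug: COUNT(*) cannot appear in WHERE; the per-group count doesn't exist yet

Fix: Group first with HAVING COUNT(*) >= 2, then COUNT the resulting groups

Corrected query:
SELECT COUNT(*) FROM (SELECT account FROM transactions GROUP BY account HAVING COUNT(*) >= 2)

Result:
COUNT(*)
--------
2       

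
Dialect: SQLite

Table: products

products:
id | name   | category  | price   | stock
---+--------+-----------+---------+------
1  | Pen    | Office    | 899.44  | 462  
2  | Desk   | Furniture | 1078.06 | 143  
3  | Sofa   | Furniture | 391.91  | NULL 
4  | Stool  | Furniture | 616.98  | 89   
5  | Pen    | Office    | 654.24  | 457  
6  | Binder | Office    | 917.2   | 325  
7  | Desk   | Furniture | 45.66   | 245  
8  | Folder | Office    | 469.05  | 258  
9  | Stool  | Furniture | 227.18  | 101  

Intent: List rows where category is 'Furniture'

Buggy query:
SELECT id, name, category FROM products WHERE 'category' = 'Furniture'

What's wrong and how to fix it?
Bug: Single quotes denote string literals in SQL; the column name is being compared as a constant string

Fix: Remove the quotes around the column name (or use double quotes for an identifier)

Corrected query:
SELECT id, name, category FROM products WHERE category = 'Furniture'

Result:
id | name  | category 
---+-------+----------
2  | Desk  | Furniture
3  | Sofa  | Furniture
4  | Stool | Furniture
7  | Desk  | Furniture
9  | Stool | Furniture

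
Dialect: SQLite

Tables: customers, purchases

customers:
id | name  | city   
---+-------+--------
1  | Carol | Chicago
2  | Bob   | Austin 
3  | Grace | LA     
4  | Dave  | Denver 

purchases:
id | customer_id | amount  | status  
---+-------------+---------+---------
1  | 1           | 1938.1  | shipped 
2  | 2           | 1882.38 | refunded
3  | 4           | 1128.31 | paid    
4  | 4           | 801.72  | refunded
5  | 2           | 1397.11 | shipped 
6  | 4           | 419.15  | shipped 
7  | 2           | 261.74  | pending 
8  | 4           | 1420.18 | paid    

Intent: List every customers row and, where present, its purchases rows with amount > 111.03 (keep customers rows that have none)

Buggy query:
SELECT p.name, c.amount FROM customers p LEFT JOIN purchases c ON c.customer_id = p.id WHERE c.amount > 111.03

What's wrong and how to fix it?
Bug: Filtering c.amount in WHERE discards the NULL rows produced by LEFT JOIN, turning it into an inner join

Fix: Put 'c.amount > 111.03' in the JOIN's ON clause instead of WHERE

Corrected query:
SELECT p.name, c.amount FROM customers p LEFT JOIN purchases c ON c.customer_id = p.id AND c.amount > 111.03

Result:
name  | amount 
------+--------
Carol | 1938.1 
Bob   | 261.74 
Bob   | 1397.11
Bob   | 1882.38
Grace | NULL   
Dave  | 419.15 
Dave  | 801.72 
Dave  | 1128.31
Dave  | 1420.18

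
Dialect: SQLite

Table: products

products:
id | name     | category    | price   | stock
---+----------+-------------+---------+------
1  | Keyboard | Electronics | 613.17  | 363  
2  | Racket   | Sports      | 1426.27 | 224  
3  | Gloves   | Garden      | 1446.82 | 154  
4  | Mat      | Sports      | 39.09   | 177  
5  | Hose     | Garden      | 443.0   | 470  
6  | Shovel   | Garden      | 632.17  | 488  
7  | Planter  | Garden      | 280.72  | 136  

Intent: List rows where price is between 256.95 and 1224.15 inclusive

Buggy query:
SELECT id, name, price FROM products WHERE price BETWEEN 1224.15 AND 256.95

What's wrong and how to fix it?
Bug: BETWEEN expects the lower bound first; with 1224.15 AND 256.95 the range is empty

Fix: Write BETWEEN 256.95 AND 1224.15

Corrected query:
SELECT id, name, price FROM products WHERE price BETWEEN 256.95 AND 1224.15

Result:
id | name     | price 
---+----------+-------
1  | Keyboard | 613.17
5  | Hose     | 443   
6  | Shovel   | 632.17
7  | Planter  | 280.72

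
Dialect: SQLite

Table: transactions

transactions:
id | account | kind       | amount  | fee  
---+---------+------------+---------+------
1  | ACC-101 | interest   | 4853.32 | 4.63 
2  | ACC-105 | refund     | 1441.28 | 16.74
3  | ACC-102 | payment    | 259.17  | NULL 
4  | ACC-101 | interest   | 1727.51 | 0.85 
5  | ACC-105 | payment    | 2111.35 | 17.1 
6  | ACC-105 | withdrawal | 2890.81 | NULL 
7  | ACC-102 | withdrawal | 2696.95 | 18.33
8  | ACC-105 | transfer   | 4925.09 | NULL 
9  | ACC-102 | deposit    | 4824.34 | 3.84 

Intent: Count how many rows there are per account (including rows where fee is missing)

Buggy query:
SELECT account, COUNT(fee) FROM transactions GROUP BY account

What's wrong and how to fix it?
Bug: COUNT(column) counts non-NULL values only; rows with NULL fee aren't counted

Fix: Use COUNT(*) to count all rows regardless of NULL

Corrected query:
SELECT account, COUNT(*) FROM transactions GROUP BY account

Result:
account | COUNT(*)
--------+---------
ACC-101 | 2       
ACC-102 | 3       
ACC-105 | 4       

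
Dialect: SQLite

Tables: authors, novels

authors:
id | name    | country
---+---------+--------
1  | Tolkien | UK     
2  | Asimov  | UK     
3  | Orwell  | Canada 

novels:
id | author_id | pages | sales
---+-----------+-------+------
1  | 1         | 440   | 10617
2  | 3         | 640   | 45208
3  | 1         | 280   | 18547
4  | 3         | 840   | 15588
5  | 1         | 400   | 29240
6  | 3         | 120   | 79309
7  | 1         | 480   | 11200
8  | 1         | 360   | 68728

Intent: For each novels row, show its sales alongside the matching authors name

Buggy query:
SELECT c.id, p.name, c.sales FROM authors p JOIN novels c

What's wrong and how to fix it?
Bug: Missing join condition: each novels row is matched to all authors rows instead of just its own

Fix: Add ON c.author_id = p.id to the JOIN

Corrected query:
SELECT c.id, p.name, c.sales FROM authors p JOIN novels c ON c.author_id = p.id

Result:
id | name    | sales
---+---------+------
1  | Tolkien | 10617
2  | Orwell  | 45208
3  | Tolkien | 18547
4  | Orwell  | 15588
5  | Tolkien | 29240
6  | Orwell  | 79309
7  | Tolkien | 11200
8  | Tolkien | 68728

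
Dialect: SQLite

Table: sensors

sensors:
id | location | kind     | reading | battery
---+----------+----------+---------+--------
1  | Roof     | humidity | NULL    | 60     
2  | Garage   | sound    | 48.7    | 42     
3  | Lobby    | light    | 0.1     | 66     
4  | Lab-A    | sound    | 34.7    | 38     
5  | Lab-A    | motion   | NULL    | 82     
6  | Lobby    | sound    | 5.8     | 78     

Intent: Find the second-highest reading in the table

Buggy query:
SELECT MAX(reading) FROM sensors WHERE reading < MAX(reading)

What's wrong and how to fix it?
Bug: MAX(reading) on the right of the comparison is an aggregate-in-WHERE error

Fix: Put the inner MAX in a scalar subquery

Corrected query:
SELECT MAX(reading) FROM sensors WHERE reading < (SELECT MAX(reading) FROM sensors)

Result:
MAX(reading)
------------
34.7        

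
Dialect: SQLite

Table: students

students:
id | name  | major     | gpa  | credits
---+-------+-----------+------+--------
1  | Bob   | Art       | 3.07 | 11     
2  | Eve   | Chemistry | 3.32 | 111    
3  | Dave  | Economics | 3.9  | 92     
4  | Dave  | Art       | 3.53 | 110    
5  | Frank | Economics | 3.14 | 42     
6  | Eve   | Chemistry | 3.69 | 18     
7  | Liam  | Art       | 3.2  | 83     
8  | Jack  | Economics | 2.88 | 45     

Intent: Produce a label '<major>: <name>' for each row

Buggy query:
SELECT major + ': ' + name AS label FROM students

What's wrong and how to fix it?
Bug: '+' is numeric addition; on text columns SQLite converts them to 0 instead of concatenating

Fix: Replace + with || to concatenate text

Corrected query:
SELECT major || ': ' || name AS label FROM students

Result:
label           
----------------
Art: Bob        
Chemistry: Eve  
Economics: Dave 
Art: Dave       
Economics: Frank
Chemistry: Eve  
Art: Liam       
Economics: Jack 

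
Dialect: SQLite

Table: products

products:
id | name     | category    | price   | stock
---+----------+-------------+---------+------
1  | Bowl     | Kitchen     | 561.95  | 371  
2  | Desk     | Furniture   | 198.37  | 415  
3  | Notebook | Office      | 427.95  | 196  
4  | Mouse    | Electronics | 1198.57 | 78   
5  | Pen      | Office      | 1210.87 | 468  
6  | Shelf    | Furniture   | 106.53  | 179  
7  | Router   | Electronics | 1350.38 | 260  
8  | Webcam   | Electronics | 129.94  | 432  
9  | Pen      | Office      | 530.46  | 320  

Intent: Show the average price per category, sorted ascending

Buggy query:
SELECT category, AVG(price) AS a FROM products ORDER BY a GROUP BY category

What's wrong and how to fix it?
Bug: ORDER BY appears before GROUP BY; SQL clause order requires GROUP BY first

Fix: Reorder: SELECT … FROM … GROUP BY … ORDER BY …

Corrected query:
SELECT category, AVG(price) AS a FROM products GROUP BY category ORDER BY a

Result:
category    | a         
------------+-----------
Furniture   | 152.45    
Kitchen     | 561.95    
Office      | 723.093333
Electronics | 892.963333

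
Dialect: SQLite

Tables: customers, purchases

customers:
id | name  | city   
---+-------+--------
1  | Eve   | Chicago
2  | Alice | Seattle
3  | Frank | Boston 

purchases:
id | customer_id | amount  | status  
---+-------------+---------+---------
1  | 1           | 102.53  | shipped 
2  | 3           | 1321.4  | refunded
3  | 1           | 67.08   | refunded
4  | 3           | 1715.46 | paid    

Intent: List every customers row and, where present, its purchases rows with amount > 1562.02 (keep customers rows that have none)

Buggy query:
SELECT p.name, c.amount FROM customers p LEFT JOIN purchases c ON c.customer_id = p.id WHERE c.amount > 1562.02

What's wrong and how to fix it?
Bug: A WHERE condition on the right-hand table after LEFT JOIN drops unmatched parents

Fix: Move the right-table condition into the ON clause so unmatched parents are kept

Corrected query:
SELECT p.name, c.amount FROM customers p LEFT JOIN purchases c ON c.customer_id = p.id AND c.amount > 1562.02

Result:
name  | amount 
------+--------
Eve   | NULL   
Alice | NULL   
Frank | 1715.46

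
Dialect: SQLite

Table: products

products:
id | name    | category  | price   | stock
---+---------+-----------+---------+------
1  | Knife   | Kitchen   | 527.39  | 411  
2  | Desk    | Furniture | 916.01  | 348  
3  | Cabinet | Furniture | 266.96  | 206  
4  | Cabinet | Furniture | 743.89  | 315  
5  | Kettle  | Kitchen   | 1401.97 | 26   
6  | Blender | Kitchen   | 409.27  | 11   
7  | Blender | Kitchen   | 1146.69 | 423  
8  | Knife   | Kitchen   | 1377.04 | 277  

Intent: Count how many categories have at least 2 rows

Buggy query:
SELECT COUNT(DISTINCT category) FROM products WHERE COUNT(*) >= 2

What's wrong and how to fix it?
Bug: WHERE filters individual rows, not groups, so a group-level COUNT is invalid there

Fix: Group first with HAVING COUNT(*) >= 2, then COUNT the resulting groups

Corrected query:
SELECT COUNT(*) FROM (SELECT category FROM products GROUP BY category HAVING COUNT(*) >= 2)

Result:
COUNT(*)
--------
2       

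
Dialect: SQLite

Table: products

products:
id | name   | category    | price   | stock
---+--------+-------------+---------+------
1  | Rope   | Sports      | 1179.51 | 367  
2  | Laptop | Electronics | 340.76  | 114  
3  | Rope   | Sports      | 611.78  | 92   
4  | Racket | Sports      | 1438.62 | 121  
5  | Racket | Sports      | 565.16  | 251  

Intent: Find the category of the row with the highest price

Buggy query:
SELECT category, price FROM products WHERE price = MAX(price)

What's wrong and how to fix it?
Bug: MAX(price) is an aggregate and cannot be used directly in WHERE

Fix: Use a subquery: WHERE price = (SELECT MAX(price) FROM products)

Corrected query:
SELECT category, price FROM products WHERE price = (SELECT MAX(price) FROM products)

Result:
category | price  
---------+--------
Sports   | 1438.62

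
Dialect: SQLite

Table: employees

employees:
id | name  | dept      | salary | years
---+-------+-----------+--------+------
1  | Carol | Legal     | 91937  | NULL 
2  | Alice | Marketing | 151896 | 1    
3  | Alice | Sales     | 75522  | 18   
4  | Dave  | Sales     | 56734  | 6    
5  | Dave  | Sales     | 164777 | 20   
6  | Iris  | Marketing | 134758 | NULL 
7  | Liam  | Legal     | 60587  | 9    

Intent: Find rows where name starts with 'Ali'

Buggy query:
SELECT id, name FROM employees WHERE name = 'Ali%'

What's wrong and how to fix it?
Bug: '=' compares the literal string including the % character; pattern matching needs LIKE

Fix: Replace '=' with LIKE so 'Ali%' is treated as a pattern

Corrected query:
SELECT id, name FROM employees WHERE name LIKE 'Ali%'

Result:
id | name 
---+------
2  | Alice
3  | Alice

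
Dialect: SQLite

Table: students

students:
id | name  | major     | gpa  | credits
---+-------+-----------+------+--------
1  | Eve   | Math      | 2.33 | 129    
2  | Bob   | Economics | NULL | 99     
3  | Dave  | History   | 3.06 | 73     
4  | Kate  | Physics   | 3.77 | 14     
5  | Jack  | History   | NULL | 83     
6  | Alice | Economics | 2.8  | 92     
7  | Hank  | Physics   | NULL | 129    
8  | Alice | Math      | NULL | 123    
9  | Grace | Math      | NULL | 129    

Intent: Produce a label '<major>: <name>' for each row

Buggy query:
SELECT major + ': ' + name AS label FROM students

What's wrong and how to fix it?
Bug: '+' is numeric addition; on text columns SQLite converts them to 0 instead of concatenating

Fix: Replace + with || to concatenate text

Corrected query:
SELECT major || ': ' || name AS label FROM students

Result:
label           
----------------
Math: Eve       
Economics: Bob  
History: Dave   
Physics: Kate   
History: Jack   
Economics: Alice
Physics: Hank   
Math: Alice     
Math: Grace     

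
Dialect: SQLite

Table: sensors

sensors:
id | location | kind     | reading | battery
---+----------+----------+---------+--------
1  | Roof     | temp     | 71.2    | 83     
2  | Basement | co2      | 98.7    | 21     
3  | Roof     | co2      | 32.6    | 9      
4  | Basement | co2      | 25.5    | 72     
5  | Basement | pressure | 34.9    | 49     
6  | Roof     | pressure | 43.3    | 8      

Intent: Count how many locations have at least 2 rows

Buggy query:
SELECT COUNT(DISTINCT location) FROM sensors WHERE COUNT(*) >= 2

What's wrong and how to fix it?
Bug: WHERE filters individual rows, not groups, so a group-level COUNT is invalid there

Fix: Group first with HAVING COUNT(*) >= 2, then COUNT the resulting groups

Corrected query:
SELECT COUNT(*) FROM (SELECT location FROM sensors GROUP BY location HAVING COUNT(*) >= 2)

Result:
COUNT(*)
--------
2       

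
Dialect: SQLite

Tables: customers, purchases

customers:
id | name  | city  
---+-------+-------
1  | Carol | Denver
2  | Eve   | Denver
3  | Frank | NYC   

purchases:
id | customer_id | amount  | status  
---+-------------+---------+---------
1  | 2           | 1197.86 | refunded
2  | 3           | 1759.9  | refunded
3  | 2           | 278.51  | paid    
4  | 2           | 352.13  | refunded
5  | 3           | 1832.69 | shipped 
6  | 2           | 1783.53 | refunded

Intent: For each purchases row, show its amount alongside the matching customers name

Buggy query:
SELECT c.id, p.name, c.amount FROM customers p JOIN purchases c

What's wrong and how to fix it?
Bug: Missing join condition: each purchases row is matched to all customers rows instead of just its own

Fix: Add ON c.customer_id = p.id to the JOIN

Corrected query:
SELECT c.id, p.name, c.amount FROM customers p JOIN purchases c ON c.customer_id = p.id

Result:
id | name  | amount 
---+-------+--------
1  | Eve   | 1197.86
2  | Frank | 1759.9 
3  | Eve   | 278.51 
4  | Eve   | 352.13 
5  | Frank | 1832.69
6  | Eve   | 1783.53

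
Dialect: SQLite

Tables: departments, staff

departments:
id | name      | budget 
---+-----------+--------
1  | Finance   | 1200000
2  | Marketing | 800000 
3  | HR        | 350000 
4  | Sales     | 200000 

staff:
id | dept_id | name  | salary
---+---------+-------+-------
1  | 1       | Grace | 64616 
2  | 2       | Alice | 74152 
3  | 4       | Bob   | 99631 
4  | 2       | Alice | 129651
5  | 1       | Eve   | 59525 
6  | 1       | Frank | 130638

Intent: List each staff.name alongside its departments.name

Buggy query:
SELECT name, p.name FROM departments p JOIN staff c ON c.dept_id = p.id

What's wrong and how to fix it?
Bug: Both tables have a 'name' column; the unqualified reference is ambiguous

Fix: Prefix ambiguous columns with the table alias

Corrected query:
SELECT c.name, p.name FROM departments p JOIN staff c ON c.dept_id = p.id

Result:
name  | name     
------+----------
Grace | Finance  
Alice | Marketing
Bob   | Sales    
Alice | Marketing
Eve   | Finance  
Frank | Finance  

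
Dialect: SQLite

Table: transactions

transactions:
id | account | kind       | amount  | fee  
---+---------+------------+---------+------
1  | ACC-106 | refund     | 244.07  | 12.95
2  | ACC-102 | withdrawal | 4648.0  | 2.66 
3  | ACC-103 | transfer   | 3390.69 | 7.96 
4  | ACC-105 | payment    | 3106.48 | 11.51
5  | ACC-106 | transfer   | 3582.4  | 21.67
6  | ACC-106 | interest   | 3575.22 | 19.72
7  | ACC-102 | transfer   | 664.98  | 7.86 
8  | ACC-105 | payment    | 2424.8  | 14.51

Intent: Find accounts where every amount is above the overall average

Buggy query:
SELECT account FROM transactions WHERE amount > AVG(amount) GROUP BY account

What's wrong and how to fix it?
Bug: AVG() is an aggregate; it can't sit directly in WHERE

Fix: Compute the overall average in a scalar subquery and compare each group's MIN against it in HAVING

Corrected query:
SELECT account FROM transactions GROUP BY account HAVING MIN(amount) > (SELECT AVG(amount) FROM transactions)

Result:
account
-------
ACC-103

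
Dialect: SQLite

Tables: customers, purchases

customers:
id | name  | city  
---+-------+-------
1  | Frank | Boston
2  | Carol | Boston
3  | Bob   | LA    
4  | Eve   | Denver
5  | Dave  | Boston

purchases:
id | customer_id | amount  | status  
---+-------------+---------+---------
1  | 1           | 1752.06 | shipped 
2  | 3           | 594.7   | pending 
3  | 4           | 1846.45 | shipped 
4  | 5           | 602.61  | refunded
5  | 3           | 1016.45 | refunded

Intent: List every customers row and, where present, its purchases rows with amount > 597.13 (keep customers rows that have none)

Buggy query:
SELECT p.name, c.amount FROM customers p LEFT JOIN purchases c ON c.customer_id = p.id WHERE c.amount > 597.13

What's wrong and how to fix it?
Bug: A WHERE condition on the right-hand table after LEFT JOIN drops unmatched parents

Fix: Put 'c.amount > 597.13' in the JOIN's ON clause instead of WHERE

Corrected query:
SELECT p.name, c.amount FROM customers p LEFT JOIN purchases c ON c.customer_id = p.id AND c.amount > 597.13

Result:
name  | amount 
------+--------
Frank | 1752.06
Carol | NULL   
Bob   | 1016.45
Eve   | 1846.45
Dave  | 602.61 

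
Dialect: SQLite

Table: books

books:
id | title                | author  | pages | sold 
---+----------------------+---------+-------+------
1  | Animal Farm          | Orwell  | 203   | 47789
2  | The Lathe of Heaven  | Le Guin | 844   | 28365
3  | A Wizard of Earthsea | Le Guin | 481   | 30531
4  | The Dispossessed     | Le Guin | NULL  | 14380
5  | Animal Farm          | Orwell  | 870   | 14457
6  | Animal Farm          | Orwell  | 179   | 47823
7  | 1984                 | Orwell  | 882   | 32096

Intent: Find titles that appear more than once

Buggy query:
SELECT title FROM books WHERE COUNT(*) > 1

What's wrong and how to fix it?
Bug: WHERE can't reference COUNT(*); aggregates are computed after WHERE

Fix: GROUP BY title, then filter groups with HAVING COUNT(*) > 1

Corrected query:
SELECT title FROM books GROUP BY title HAVING COUNT(*) > 1

Result:
title      
-----------
Animal Farm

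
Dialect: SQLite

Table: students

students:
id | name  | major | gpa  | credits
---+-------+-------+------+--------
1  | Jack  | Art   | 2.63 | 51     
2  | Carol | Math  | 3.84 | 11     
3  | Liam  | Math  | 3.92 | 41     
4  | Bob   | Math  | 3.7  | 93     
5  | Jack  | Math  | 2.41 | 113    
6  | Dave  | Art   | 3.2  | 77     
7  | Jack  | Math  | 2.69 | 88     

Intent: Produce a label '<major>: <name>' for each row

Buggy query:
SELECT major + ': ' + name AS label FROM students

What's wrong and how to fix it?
Bug: '+' is numeric addition; on text columns SQLite converts them to 0 instead of concatenating

Fix: Use the || operator for string concatenation

Corrected query:
SELECT major || ': ' || name AS label FROM students

Result:
label      
-----------
Art: Jack  
Math: Carol
Math: Liam 
Math: Bob  
Math: Jack 
Art: Dave  
Math: Jack 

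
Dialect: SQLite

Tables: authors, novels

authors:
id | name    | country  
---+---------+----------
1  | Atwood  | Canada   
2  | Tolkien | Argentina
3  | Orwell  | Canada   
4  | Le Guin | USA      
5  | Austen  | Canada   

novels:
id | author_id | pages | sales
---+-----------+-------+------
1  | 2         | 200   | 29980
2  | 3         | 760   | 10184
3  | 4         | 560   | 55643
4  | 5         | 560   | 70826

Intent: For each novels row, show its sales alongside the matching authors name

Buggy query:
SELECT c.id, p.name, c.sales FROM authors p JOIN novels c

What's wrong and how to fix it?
Bug: JOIN with no ON clause produces a cartesian product; every novels row pairs with every authors row

Fix: Specify the join condition linking the foreign key to the parent id

Corrected query:
SELECT c.id, p.name, c.sales FROM authors p JOIN novels c ON c.author_id = p.id

Result:
id | name    | sales
---+---------+------
1  | Tolkien | 29980
2  | Orwell  | 10184
3  | Le Guin | 55643
4  | Austen  | 70826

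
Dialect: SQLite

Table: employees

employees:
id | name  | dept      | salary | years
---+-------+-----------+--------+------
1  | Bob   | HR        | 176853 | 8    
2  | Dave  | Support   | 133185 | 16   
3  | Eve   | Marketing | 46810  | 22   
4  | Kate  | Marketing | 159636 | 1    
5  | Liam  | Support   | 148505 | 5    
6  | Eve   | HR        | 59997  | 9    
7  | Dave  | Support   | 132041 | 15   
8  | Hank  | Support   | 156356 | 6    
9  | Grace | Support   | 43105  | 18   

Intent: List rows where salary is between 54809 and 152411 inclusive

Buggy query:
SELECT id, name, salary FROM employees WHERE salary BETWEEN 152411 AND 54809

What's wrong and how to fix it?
Bug: The bounds are reversed; BETWEEN a AND b requires a <= b to match anything

Fix: Write BETWEEN 54809 AND 152411

Corrected query:
SELECT id, name, salary FROM employees WHERE salary BETWEEN 54809 AND 152411

Result:
id | name | salary
---+------+-------
2  | Dave | 133185
5  | Liam | 148505
6  | Eve  | 59997 
7  | Dave | 132041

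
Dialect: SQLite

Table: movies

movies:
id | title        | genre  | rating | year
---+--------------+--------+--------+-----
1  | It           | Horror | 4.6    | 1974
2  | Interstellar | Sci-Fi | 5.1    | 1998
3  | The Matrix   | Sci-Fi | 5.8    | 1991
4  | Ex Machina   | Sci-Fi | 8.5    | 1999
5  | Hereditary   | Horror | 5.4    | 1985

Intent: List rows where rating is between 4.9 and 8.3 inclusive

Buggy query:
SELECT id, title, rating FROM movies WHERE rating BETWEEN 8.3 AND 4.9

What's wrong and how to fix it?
Bug: The bounds are reversed; BETWEEN a AND b requires a <= b to match anything

Fix: Swap the bounds so the smaller value comes first

Corrected query:
SELECT id, title, rating FROM movies WHERE rating BETWEEN 4.9 AND 8.3

Result:
id | title        | rating
---+--------------+-------
2  | Interstellar | 5.1   
3  | The Matrix   | 5.8   
5  | Hereditary   | 5.4   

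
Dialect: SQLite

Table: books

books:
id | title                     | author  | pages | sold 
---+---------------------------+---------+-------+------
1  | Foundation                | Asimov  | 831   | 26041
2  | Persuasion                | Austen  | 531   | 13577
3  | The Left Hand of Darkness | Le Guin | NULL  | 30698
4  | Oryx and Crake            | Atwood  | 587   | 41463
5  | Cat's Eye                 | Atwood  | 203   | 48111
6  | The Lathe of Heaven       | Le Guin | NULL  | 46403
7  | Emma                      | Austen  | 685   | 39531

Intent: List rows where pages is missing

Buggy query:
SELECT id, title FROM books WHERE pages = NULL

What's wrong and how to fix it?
Bug: '= NULL' is always unknown in SQL three-valued logic, so no rows match

Fix: Use IS NULL to test for NULL

Corrected query:
SELECT id, title FROM books WHERE pages IS NULL

Result:
id | title                    
---+--------------------------
3  | The Left Hand of Darkness
6  | The Lathe of Heaven      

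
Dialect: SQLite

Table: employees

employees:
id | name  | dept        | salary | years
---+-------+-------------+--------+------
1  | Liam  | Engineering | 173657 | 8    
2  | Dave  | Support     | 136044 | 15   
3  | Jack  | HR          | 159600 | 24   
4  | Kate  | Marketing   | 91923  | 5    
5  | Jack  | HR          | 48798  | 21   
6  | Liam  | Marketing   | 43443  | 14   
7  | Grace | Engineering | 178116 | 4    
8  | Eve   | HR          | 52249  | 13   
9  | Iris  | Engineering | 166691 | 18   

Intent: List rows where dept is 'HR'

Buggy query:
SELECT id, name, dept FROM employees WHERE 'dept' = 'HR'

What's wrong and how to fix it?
Bug: Single quotes denote string literals in SQL; the column name is being compared as a constant string

Fix: Remove the quotes around the column name (or use double quotes for an identifier)

Corrected query:
SELECT id, name, dept FROM employees WHERE dept = 'HR'

Result:
id | name | dept
---+------+-----
3  | Jack | HR  
5  | Jack | HR  
8  | Eve  | HR  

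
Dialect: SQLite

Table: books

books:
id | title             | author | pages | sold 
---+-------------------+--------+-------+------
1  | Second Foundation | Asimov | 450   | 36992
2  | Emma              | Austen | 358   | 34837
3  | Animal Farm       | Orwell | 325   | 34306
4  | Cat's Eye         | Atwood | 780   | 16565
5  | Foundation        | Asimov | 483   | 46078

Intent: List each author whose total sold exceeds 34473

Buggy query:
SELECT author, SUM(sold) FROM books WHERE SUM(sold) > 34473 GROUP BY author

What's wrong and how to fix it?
Bug: SUM(sold) is an aggregate, but WHERE filters rows before aggregation

Fix: Use HAVING (which filters groups after aggregation) instead of WHERE

Corrected query:
SELECT author, SUM(sold) FROM books GROUP BY author HAVING SUM(sold) > 34473

Result:
author | SUM(sold)
-------+----------
Asimov | 83070    
Austen | 34837    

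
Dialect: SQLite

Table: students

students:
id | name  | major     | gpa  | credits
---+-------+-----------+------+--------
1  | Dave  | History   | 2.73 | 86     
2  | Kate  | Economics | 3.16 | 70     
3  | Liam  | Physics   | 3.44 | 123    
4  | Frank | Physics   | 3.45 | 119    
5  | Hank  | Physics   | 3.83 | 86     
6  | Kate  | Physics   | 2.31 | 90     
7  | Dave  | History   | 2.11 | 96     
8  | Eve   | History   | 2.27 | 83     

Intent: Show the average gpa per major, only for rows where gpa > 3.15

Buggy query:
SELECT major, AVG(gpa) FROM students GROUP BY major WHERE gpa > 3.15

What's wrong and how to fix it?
Bug: WHERE cannot follow GROUP BY

Fix: Move the WHERE clause before GROUP BY

Corrected query:
SELECT major, AVG(gpa) FROM students WHERE gpa > 3.15 GROUP BY major

Result:
major     | AVG(gpa)
----------+---------
Economics | 3.16    
Physics   | 3.573333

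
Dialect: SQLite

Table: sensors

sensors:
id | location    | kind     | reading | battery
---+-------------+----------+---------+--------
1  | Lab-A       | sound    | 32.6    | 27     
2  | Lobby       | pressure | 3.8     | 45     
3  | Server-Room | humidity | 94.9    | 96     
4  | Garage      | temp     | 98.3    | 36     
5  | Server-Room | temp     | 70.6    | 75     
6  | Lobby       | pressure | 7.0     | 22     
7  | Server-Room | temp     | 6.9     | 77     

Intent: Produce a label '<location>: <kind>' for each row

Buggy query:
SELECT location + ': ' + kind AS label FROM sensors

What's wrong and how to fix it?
Bug: '+' is numeric addition; on text columns SQLite converts them to 0 instead of concatenating

Fix: Replace + with || to concatenate text

Corrected query:
SELECT location || ': ' || kind AS label FROM sensors

Result:
label                
---------------------
Lab-A: sound         
Lobby: pressure      
Server-Room: humidity
Garage: temp         
Server-Room: temp    
Lobby: pressure      
Server-Room: temp    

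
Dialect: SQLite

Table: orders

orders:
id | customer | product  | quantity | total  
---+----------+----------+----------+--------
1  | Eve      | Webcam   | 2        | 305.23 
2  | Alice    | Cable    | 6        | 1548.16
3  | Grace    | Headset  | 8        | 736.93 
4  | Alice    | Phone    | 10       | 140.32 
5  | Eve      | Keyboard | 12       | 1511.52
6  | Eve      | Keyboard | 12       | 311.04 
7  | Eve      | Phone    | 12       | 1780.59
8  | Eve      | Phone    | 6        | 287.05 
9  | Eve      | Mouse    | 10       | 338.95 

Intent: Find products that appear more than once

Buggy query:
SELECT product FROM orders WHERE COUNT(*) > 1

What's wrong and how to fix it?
Bug: WHERE can't reference COUNT(*); aggregates are computed after WHERE

Fix: Group first, then use HAVING for the count condition

Corrected query:
SELECT product FROM orders GROUP BY product HAVING COUNT(*) > 1

Result:
product 
--------
Keyboard
Phone   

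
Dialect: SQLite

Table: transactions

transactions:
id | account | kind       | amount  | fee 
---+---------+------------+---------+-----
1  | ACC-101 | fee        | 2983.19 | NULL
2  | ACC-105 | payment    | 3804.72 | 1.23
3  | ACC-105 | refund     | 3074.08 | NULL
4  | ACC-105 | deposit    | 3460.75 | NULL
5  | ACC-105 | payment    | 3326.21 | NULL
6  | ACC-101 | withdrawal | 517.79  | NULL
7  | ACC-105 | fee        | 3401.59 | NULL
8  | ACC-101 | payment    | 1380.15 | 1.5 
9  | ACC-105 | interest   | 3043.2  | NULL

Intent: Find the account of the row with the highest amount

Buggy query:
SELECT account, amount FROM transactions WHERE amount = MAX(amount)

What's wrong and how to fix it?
Bug: MAX(amount) is an aggregate and cannot be used directly in WHERE

Fix: Wrap MAX in a scalar subquery so WHERE compares against a single value

Corrected query:
SELECT account, amount FROM transactions WHERE amount = (SELECT MAX(amount) FROM transactions)

Result:
account | amount 
--------+--------
ACC-105 | 3804.72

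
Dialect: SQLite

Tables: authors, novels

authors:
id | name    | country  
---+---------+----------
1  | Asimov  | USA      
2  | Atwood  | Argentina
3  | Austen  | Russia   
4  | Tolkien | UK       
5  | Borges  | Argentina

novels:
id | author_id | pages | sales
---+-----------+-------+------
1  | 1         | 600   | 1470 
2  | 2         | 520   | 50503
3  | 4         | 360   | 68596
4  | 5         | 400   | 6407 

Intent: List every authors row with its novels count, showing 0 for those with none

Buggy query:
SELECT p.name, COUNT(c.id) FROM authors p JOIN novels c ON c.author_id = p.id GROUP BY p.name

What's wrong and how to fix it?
Bug: An inner join excludes parents with zero children

Fix: Switch to LEFT JOIN to retain unmatched parent rows

Corrected query:
SELECT p.name, COUNT(c.id) FROM authors p LEFT JOIN novels c ON c.author_id = p.id GROUP BY p.name

Result:
name    | COUNT(c.id)
--------+------------
Asimov  | 1          
Atwood  | 1          
Austen  | 0          
Borges  | 1          
Tolkien | 1          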